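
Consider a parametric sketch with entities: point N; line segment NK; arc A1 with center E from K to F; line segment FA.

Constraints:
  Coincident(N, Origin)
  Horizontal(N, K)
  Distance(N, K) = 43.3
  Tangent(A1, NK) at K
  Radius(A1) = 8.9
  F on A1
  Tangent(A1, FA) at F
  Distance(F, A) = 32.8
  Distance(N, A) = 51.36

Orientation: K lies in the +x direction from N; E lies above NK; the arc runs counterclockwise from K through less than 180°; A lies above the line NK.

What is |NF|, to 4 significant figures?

52.45

Checks: ∠(EK, KN) = 90.00° ✓; |EK| = 8.900 ✓; |EF| = 8.900 ✓; ∠(EF, FA) = 90.00° ✓; |FA| = 32.80 ✓; |NA| = 51.36 ✓.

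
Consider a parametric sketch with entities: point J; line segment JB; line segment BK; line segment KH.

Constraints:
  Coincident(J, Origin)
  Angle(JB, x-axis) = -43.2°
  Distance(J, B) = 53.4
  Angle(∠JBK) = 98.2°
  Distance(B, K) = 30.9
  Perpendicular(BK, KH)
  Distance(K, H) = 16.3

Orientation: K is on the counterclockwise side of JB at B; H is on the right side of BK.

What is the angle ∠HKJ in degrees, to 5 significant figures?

143.92°

J is at the origin; JB runs at -43.2° with length 53.4, so B = 53.4·(cos -43.2°, sin -43.2°) = (38.927, -36.555). ∠JBK = 98.2°, so BK runs at -43.2° + (180° − 98.2°) = 38.600° from the x-axis; with |BK| = 30.9, K = B + 30.9·(cos 38.600°, sin 38.600°) = (63.076, -17.277). BK ⟂ KH; with |KH| = 16.3 on the right of BK, H = K + 16.3·(0.62388, -0.78152) = (73.245, -30.016). Then cos ∠HKJ = KH·KJ / (|KH||KJ|), giving 143.92°.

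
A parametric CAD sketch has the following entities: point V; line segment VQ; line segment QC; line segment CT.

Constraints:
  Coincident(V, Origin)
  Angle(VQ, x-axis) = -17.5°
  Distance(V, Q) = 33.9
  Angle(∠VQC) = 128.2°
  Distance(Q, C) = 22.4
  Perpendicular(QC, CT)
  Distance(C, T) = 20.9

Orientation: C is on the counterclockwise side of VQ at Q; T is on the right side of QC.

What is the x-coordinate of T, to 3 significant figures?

62.6

V is at the origin; VQ runs at -17.5° with length 33.9, so Q = 33.9·(cos -17.5°, sin -17.5°) = (32.3, -10.2). ∠VQC = 128.2°, so QC runs at -17.5° + (180° − 128.2°) = 34.3° from the x-axis; with |QC| = 22.4, C = Q + 22.4·(cos 34.3°, sin 34.3°) = (50.8, 2.43). QC is perpendicular to CT; with |CT| = 20.9 on the right of QC, T = C + 20.9·(0.564, -0.826) = (62.6, -14.8). So T.x = 62.6.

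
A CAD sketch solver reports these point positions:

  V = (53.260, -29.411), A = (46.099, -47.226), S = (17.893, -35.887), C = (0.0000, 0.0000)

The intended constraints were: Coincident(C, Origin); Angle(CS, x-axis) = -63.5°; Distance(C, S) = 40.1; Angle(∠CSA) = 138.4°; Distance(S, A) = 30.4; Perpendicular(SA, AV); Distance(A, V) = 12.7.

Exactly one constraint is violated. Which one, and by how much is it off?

Distance(A, V) = 12.7 — off by 6.50.

C = (0.00, 0.00) ✓; CS at -63.50° ✓; |CS| = 40.10 ✓; ∠CSA = 138.4° ✓; |SA| = 30.40 ✓; ∠(SA, AV) = 90.00° ✓; |AV| = 19.20 ✗.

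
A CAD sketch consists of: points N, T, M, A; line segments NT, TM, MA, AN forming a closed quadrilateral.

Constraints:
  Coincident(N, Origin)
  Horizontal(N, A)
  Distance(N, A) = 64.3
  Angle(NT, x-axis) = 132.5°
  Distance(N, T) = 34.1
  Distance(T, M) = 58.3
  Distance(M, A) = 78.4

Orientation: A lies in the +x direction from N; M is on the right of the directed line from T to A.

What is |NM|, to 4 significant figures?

32.03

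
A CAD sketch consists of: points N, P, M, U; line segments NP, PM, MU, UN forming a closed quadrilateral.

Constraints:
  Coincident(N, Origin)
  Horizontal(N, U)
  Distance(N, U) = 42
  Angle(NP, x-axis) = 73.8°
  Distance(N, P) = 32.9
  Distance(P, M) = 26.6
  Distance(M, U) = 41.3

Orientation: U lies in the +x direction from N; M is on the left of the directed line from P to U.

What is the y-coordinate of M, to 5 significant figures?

40.561

N is at the origin; N and U share the same y with |NU| = 42.0 and U in +x, so U = (42.0, 0). NP runs at 73.8° with |NP| = 32.9, so P = (9.1788, 31.594). M is determined by |PM| = 26.6 and |MU| = 41.3 together: it lies at the intersection of circle(P, 26.6) and circle(U, 41.3). With |PU| = 45.556, the foot of the radical line on PU is 11.823 from P and the perpendicular offset is √(26.6² − 11.823²) = 23.828. Taking the left-of-PU solution: M = (34.222, 40.561).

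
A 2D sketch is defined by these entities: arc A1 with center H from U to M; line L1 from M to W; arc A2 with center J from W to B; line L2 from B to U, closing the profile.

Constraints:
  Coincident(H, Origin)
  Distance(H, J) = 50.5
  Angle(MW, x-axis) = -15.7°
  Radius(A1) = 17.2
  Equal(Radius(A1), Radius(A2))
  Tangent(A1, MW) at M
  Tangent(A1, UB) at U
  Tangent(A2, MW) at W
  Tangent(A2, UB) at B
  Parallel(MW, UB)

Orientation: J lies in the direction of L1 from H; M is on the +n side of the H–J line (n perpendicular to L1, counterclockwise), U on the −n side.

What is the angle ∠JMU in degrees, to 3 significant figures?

71.2°

The slot axis is L1's direction at -15.7°, so u = (cos -15.7°, sin -15.7°) = (0.963, -0.271) and n = (−sin -15.7°, cos -15.7°) = (0.271, 0.963). H is at the origin and J lies 50.5 along u from H, so J = 50.5·u = (48.6, -13.7). Tangency of A1 to both parallel lines with radius 17.2 puts M and U at H ± 17.2·n: M = (4.65, 16.6), U = (-4.65, -16.6). Then cos ∠JMU = MJ·MU / (|MJ||MU|), giving 71.2°.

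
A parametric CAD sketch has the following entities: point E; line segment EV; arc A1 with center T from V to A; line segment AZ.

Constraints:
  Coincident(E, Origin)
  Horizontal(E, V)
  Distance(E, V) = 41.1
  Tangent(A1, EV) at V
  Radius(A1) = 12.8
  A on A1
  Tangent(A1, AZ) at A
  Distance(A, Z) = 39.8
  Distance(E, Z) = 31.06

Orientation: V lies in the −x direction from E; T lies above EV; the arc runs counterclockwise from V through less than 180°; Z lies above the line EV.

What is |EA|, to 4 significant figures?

32.49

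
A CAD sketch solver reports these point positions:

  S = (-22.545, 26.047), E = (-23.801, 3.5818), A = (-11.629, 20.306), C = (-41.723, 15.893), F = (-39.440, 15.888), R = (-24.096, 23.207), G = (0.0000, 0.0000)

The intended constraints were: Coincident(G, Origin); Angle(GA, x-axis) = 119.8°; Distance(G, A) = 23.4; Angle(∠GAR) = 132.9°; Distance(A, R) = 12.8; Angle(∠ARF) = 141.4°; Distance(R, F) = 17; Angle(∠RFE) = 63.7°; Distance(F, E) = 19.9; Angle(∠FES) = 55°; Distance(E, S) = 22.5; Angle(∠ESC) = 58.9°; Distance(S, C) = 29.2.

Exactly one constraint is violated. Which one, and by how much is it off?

Distance(S, C) = 29.2 — off by 7.50.

G = (0.00, 0.00) ✓; GA at 119.8° ✓; |GA| = 23.40 ✓; ∠GAR = 132.9° ✓; |AR| = 12.80 ✓; ∠ARF = 141.4° ✓; |RF| = 17.00 ✓; ∠RFE = 63.70° ✓; |FE| = 19.90 ✓; ∠FES = 55.00° ✓; |ES| = 22.50 ✓; ∠ESC = 58.90° ✓; |SC| = 21.70 ✗.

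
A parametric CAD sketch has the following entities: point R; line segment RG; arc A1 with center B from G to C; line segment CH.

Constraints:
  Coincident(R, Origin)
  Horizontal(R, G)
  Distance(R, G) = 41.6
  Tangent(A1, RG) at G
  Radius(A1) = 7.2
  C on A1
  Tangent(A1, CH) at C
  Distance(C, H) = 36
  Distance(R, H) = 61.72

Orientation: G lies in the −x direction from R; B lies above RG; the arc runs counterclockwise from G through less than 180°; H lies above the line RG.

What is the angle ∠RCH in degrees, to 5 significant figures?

118.66°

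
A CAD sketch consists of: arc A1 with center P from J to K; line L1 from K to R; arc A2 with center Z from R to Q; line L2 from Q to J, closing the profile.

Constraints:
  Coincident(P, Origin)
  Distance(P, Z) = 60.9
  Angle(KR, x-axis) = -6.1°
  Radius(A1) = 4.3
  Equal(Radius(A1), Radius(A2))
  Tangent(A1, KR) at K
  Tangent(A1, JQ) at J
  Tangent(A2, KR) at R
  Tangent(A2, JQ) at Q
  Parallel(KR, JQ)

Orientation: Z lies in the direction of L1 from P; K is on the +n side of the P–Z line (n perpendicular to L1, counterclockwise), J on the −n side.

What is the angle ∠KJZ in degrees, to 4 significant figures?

85.96°

The slot axis is L1's direction at -6.1°, so u = (cos -6.1°, sin -6.1°) = (0.9943, -0.1063) and n = (−sin -6.1°, cos -6.1°) = (0.1063, 0.9943). P is at the origin and Z lies 60.9 along u from P, so Z = 60.9·u = (60.56, -6.471). Tangency of A1 to both parallel lines with radius 4.3 puts K and J at P ± 4.3·n: K = (0.4569, 4.276), J = (-0.4569, -4.276). Then cos ∠KJZ = JK·JZ / (|JK||JZ|), giving 85.96°.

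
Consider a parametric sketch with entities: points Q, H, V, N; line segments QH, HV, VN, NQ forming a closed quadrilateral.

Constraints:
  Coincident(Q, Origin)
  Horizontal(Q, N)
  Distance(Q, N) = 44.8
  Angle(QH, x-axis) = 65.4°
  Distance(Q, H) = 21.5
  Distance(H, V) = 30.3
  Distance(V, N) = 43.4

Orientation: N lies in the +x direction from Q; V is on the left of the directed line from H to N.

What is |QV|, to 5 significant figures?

50.999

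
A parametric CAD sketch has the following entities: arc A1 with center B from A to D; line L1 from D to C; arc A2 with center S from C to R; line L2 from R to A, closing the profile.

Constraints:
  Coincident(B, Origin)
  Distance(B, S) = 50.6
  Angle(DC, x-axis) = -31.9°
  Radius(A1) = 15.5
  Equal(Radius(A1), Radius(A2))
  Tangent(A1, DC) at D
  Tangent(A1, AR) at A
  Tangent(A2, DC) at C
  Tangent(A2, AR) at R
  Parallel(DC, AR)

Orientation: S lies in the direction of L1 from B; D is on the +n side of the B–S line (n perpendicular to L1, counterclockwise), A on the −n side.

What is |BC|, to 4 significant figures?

52.92

The slot axis is L1's direction at -31.9°, so u = (cos -31.9°, sin -31.9°) = (0.8490, -0.5284) and n = (−sin -31.9°, cos -31.9°) = (0.5284, 0.8490). B is at the origin and S lies 50.6 along u from B, so S = 50.6·u = (42.96, -26.74). Tangency of A1 to both parallel lines with radius 15.5 puts D and A at B ± 15.5·n: D = (8.191, 13.16), A = (-8.191, -13.16). Equal radii place C and R the same way about S: C = S + 15.5·n = (51.15, -13.58), R = S − 15.5·n = (34.77, -39.90). Then |BC| = |C − B| = 52.92.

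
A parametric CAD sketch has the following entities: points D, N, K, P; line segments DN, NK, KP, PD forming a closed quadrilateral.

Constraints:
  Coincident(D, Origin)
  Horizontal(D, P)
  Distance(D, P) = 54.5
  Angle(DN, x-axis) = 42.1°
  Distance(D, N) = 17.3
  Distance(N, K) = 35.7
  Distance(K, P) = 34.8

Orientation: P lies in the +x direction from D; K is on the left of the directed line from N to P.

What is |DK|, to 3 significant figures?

52.9

D is at the origin; DP is horizontal with |DP| = 54.5 and P in +x, so P = (54.5, 0). DN runs at 42.1° with |DN| = 17.3, so N = (12.8, 11.6). K is determined by |NK| = 35.7 and |KP| = 34.8 together: it lies at the intersection of circle(N, 35.7) and circle(P, 34.8). With |NP| = 43.2, the foot of the radical line on NP is 22.4 from N and the perpendicular offset is √(35.7² − 22.4²) = 27.8. Taking the left-of-NP solution: K = (41.8, 32.4).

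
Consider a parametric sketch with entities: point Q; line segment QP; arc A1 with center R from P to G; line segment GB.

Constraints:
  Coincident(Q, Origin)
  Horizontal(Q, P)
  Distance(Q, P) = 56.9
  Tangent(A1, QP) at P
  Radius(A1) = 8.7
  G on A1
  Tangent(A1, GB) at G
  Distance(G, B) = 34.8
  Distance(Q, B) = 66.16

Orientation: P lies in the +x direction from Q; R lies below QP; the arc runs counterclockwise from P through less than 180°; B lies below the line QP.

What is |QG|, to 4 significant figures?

49.05

Checks: |RG| = 8.700 ✓; ∠(RG, GB) = 90.00° ✓; |GB| = 34.80 ✓; |QB| = 66.16 ✓.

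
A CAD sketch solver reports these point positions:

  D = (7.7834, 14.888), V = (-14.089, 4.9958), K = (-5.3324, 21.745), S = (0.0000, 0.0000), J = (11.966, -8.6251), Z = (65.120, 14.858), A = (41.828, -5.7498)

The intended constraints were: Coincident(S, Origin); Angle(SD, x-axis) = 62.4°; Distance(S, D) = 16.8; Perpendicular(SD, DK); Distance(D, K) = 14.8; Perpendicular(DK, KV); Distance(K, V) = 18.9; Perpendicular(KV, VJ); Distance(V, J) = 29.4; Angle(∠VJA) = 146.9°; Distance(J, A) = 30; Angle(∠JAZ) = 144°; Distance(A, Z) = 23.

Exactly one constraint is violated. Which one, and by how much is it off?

Distance(A, Z) = 23 — off by 8.10.

S = (0.00, 0.00) ✓; SD at 62.40° ✓; |SD| = 16.80 ✓; ∠(SD, DK) = 90.00° ✓; |DK| = 14.80 ✓; ∠(DK, KV) = 90.00° ✓; |KV| = 18.90 ✓; ∠(KV, VJ) = 90.00° ✓; |VJ| = 29.40 ✓; ∠VJA = 146.9° ✓; |JA| = 30.00 ✓; ∠JAZ = 144.0° ✓; |AZ| = 31.10 ✗.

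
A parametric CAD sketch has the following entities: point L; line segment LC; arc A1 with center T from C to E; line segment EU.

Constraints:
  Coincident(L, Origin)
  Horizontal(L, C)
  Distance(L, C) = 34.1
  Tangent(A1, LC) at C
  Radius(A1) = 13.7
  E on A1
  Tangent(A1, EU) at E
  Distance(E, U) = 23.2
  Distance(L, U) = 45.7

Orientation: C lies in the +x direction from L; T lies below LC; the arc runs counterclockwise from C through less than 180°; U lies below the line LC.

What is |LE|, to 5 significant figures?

25.967

Checks: |TE| = 13.70 ✓; ∠(TE, EU) = 90.00° ✓; |EU| = 23.20 ✓; |LU| = 45.70 ✓.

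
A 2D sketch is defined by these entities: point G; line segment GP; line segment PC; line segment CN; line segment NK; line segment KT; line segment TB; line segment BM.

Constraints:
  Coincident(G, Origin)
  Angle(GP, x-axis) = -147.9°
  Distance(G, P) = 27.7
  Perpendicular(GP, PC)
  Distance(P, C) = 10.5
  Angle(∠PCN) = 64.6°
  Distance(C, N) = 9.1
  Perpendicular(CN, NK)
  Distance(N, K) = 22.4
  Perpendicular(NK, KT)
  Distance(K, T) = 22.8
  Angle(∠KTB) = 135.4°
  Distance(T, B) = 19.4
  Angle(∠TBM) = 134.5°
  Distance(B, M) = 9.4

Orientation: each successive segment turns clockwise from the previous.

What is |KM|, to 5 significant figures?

43.236

G is at the origin; GP runs at -147.9° with length 27.7, so P = (-23.465, -14.720). GP ⟂ PC, so PC runs at 122.10°; with |PC| = 10.5, C = (-29.045, -5.8250). ∠PCN = 64.6° gives CN at 6.7000° from the x-axis; with |CN| = 9.1, N = (-20.007, -4.7633). CN is perpendicular to NK, so NK runs at -83.300°; with |NK| = 22.4, K = (-17.394, -27.010). The perpendicularity gives KT at right angles to NK, so KT runs at -173.30°; with |KT| = 22.8, T = (-40.038, -29.670). ∠KTB = 135.4° gives TB at 142.10° from the x-axis; with |TB| = 19.4, B = (-55.346, -17.753). ∠TBM = 134.5° gives BM at 96.600° from the x-axis; with |BM| = 9.4, M = (-56.427, -8.4155). Then |KM| = |M − K| = 43.236.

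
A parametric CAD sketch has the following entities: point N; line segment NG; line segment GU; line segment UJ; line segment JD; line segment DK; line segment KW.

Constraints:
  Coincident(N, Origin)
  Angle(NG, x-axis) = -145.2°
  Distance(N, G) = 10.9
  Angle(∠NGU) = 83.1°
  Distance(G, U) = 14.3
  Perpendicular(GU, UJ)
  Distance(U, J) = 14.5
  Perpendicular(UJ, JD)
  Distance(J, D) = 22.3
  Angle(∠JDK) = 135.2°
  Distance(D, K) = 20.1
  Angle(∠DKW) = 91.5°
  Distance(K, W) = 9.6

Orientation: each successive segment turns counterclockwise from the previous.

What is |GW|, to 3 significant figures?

17.0

N is at the origin; NG runs at -145.2° with length 10.9, so G = (-8.95, -6.22). ∠NGU = 83.1° gives GU at -48.3° from the x-axis; with |GU| = 14.3, U = (0.562, -16.9). GU is perpendicular to UJ, so UJ runs at 41.7°; with |UJ| = 14.5, J = (11.4, -7.25). The perpendicularity gives JD at right angles to UJ, so JD runs at 132°; with |JD| = 22.3, D = (-3.45, 9.40). ∠JDK = 135.2° gives DK at 177° from the x-axis; with |DK| = 20.1, K = (-23.5, 10.6). ∠DKW = 91.5° gives KW at -95.0° from the x-axis; with |KW| = 9.6, W = (-24.3, 1.06). Then |GW| = |W − G| = 17.0.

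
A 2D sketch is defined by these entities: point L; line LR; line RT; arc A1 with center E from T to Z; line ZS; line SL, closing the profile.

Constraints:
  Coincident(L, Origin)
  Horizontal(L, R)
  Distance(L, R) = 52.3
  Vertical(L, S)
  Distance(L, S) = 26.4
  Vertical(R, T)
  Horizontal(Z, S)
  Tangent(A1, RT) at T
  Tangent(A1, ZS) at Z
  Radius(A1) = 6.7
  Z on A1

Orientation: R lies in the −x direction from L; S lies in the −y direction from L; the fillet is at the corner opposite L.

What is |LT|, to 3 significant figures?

55.9

L is at the origin; LR is horizontal with |LR| = 52.3 and R on the −x side, so R = (-52.3, 0.00). L and S share the same x with |LS| = 26.4 and S on the −y side, so S = (0.00, -26.4). The virtual corner opposite L is at (-52.3, -26.4). A1 meets RT tangentially, so ET is at right angles to RT and tangency of A1 to ZS means the radius EZ is perpendicular to ZS, with radius 6.7, so the center E sits 6.7 in from both sides at E = (-45.6, -19.7). That places the tangent points at T = (-52.3, -19.7) on RT and Z = (-45.6, -26.4) on ZS. Then |LT| = |T − L| = 55.9.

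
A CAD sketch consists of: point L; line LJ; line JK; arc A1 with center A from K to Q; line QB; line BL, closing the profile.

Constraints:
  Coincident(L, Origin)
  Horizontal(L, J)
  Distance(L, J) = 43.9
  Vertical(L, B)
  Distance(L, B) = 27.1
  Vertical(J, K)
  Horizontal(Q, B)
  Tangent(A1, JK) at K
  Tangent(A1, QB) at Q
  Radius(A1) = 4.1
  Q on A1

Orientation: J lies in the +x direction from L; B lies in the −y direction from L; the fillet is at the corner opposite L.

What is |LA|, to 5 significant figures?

45.968

L and B share the same x with |LB| = 27.1 and B on the −y side, so B = (0.0000, -27.100). The virtual corner opposite L is at (43.900, -27.100). Since A1 is tangent to JK there, AK ⟂ JK and A1 meets QB tangentially, so AQ is at right angles to QB, with radius 4.1, so the center A sits 4.1 in from both sides at A = (39.800, -23.000). Then |LA| = |A − L| = 45.968.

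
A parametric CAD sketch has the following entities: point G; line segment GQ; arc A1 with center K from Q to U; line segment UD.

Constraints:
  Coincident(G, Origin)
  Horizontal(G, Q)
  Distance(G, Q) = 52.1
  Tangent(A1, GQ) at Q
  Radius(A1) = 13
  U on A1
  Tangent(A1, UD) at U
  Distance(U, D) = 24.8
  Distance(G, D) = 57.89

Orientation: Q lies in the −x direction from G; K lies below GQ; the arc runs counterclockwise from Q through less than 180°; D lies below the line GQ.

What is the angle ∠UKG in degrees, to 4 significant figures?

146.3°

Checks: |GQ| = 52.10 ✓; |KU| = 13.00 ✓; ∠(KU, UD) = 90.00° ✓; |UD| = 24.80 ✓; |GD| = 57.89 ✓.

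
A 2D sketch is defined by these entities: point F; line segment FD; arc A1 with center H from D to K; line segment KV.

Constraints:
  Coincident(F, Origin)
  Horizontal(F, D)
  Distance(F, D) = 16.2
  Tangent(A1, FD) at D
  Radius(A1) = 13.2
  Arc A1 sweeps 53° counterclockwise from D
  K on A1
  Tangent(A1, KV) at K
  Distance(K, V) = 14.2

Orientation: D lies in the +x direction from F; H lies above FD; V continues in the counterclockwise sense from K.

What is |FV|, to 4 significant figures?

39.00

On A1, D sits at bearing -90° from H; a 53° counterclockwise sweep puts K at bearing -37°, so K = H + 13.2·(cos -37°, sin -37°) = (26.74, 5.256). A1 meets KV tangentially, so HK is at right angles to KV, so KV runs along (−sin -37°, cos -37°); with |KV| = 14.2, V = (35.29, 16.60). Then |FV| = |V − F| = 39.00.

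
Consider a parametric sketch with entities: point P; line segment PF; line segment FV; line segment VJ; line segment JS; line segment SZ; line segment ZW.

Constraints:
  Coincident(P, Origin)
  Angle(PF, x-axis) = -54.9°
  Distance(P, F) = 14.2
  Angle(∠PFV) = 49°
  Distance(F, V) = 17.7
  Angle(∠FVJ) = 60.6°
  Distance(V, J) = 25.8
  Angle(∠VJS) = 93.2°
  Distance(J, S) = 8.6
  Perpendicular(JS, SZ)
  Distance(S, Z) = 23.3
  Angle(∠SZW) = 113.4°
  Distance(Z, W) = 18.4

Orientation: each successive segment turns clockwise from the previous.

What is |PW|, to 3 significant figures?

20.6

P is at the origin; PF runs at -54.9° with length 14.2, so F = (8.17, -11.6). ∠PFV = 49.0° gives FV at 174° from the x-axis; with |FV| = 17.7, V = (-9.44, -9.80). ∠FVJ = 60.6° gives VJ at 54.7° from the x-axis; with |VJ| = 25.8, J = (5.47, 11.3). ∠VJS = 93.2° gives JS at -32.1° from the x-axis; with |JS| = 8.6, S = (12.8, 6.69). The perpendicularity gives SZ at right angles to JS, so SZ runs at -122°; with |SZ| = 23.3, Z = (0.371, -13.0). ∠SZW = 113.4° gives ZW at 171° from the x-axis; with |ZW| = 18.4, W = (-17.8, -10.3). Then |PW| = |W − P| = 20.6.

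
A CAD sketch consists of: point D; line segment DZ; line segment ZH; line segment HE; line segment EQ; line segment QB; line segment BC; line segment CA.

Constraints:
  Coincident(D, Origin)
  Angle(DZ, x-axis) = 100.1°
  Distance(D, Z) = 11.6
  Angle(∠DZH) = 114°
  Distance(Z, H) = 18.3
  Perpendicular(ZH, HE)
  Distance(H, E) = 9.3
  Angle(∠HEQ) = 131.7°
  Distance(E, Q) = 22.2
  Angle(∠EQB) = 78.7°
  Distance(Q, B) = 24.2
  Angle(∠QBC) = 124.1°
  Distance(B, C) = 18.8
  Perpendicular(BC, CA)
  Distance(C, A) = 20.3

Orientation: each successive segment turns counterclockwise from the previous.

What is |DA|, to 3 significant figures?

25.9

∠QBC = 124.1° gives BC at 102° from the x-axis; with |BC| = 18.8, C = (3.63, 24.2). BC ⟂ CA, so CA runs at -168°; with |CA| = 20.3, A = (-16.3, 20.1). Then |DA| = |A − D| = 25.9.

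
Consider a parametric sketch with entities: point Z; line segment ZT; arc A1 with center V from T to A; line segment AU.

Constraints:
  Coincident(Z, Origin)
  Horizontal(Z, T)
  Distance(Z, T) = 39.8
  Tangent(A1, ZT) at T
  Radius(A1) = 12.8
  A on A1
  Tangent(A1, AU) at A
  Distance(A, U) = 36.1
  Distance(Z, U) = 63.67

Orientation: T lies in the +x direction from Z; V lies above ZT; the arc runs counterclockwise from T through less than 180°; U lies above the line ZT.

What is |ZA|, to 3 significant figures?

54.6

Z is at the origin; Z and T share the same y with |ZT| = 39.8 and T on the +x side, so T = (39.8, 0.00). A1 meets ZT tangentially, so VT is at right angles to ZT, so V = T + (0, 12.8) = (39.8, 12.8). Since VA ⟂ AU (tangency), |VU| = √(12.8² + 36.1²) = 38.3 regardless of where A sits on A1. So U lies on both circle(Z, 63.67) and circle(V, 38.3); the above-ZT intersection is U = (38.0, 51.1). A is the foot of the tangent from U: A = (51.7, 17.6).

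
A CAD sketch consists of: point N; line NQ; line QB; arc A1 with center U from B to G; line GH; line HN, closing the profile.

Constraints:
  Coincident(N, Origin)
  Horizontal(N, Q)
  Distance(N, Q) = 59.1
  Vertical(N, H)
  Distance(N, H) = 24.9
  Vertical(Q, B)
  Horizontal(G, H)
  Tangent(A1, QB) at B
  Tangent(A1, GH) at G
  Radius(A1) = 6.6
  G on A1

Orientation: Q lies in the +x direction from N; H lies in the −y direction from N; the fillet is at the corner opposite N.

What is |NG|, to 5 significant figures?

58.106

N is at the origin; N and Q share the same y with |NQ| = 59.1 and Q on the +x side, so Q = (59.100, 0.0000). NH is vertical with |NH| = 24.9 and H on the −y side, so H = (0.0000, -24.900). The virtual corner opposite N is at (59.100, -24.900). A1 meets QB tangentially, so UB is at right angles to QB and the tangent condition forces UG to be normal to GH, with radius 6.6, so the center U sits 6.6 in from both sides at U = (52.500, -18.300). That places the tangent points at B = (59.100, -18.300) on QB and G = (52.500, -24.900) on GH. Then |NG| = |G − N| = 58.106.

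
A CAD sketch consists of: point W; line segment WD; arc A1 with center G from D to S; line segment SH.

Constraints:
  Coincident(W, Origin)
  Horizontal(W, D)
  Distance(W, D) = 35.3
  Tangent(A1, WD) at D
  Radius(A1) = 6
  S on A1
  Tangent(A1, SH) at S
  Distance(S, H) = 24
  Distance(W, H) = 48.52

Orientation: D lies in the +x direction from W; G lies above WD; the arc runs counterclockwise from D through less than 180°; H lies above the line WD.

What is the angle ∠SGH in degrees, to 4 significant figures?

75.96°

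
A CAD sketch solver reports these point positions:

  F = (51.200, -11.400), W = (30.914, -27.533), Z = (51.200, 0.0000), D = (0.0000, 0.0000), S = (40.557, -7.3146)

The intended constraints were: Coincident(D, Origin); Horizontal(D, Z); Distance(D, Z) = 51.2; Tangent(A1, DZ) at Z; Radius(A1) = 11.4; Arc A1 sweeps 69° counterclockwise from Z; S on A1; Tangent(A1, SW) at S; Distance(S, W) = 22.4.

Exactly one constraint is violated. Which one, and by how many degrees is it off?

Tangent(A1, SW) at S — off by 4.50°.

D = (0.00, 0.00) ✓; D.y = 0.00, Z.y = 0.00 ✓; |DZ| = 51.20 ✓; ∠(FZ, ZD) = 90.00° ✓; |FZ| = 11.40 ✓; bearing(F→S) − bearing(F→Z) = 69.00° ✓; |FS| = 11.40 ✓; ∠(FS, SW) = 94.50° ✗; |SW| = 22.40 ✓.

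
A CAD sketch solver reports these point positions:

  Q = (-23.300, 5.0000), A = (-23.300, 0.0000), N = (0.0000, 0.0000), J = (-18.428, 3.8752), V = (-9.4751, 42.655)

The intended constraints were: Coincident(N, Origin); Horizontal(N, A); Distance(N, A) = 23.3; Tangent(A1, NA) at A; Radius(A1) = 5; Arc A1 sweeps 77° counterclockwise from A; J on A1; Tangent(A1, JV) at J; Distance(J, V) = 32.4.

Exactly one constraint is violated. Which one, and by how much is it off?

Distance(J, V) = 32.4 — off by 7.40.

N = (0.00, 0.00) ✓; N.y = 0.00, A.y = 0.00 ✓; |NA| = 23.30 ✓; ∠(QA, AN) = 90.00° ✓; |QA| = 5.000 ✓; bearing(Q→J) − bearing(Q→A) = 77.00° ✓; |QJ| = 5.000 ✓; ∠(QJ, JV) = 90.00° ✓; |JV| = 39.80 ✗.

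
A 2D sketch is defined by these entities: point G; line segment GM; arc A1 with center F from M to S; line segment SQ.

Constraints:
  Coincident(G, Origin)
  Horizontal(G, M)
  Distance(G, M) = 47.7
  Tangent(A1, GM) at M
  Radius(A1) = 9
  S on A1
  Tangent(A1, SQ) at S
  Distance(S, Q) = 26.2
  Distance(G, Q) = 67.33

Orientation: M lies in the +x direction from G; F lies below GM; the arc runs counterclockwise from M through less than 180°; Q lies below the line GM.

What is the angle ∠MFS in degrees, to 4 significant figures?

129.9°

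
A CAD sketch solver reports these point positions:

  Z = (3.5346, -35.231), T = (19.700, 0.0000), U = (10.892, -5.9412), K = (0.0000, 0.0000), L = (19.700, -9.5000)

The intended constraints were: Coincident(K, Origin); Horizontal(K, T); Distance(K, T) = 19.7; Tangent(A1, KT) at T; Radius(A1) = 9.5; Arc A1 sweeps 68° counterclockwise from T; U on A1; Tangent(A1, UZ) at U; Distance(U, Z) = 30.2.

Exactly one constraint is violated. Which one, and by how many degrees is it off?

Tangent(A1, UZ) at U — off by 7.90°.

K = (0.00, 0.00) ✓; K.y = 0.00, T.y = 0.00 ✓; |KT| = 19.70 ✓; ∠(LT, TK) = 90.00° ✓; |LT| = 9.500 ✓; bearing(L→U) − bearing(L→T) = 68.00° ✓; |LU| = 9.500 ✓; ∠(LU, UZ) = 82.10° ✗; |UZ| = 30.20 ✓.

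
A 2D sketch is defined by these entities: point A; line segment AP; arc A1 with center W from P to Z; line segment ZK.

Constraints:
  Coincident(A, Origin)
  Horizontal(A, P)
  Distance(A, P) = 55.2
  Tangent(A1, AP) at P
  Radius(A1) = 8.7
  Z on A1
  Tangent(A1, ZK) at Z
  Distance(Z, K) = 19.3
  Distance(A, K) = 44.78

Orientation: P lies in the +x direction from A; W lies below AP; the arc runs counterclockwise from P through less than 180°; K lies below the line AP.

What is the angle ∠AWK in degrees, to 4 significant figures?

48.57°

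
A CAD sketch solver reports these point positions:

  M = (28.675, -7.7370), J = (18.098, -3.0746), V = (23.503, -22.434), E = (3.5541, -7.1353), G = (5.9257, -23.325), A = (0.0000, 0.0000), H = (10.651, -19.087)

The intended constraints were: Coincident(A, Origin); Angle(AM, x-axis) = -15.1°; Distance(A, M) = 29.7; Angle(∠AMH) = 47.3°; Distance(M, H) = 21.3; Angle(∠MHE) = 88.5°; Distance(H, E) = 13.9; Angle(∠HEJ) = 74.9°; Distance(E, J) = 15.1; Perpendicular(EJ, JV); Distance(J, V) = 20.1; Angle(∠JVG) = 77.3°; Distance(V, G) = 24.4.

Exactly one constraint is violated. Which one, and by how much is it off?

Distance(V, G) = 24.4 — off by 6.80.

A = (0.00, 0.00) ✓; AM at -15.10° ✓; |AM| = 29.70 ✓; ∠AMH = 47.30° ✓; |MH| = 21.30 ✓; ∠MHE = 88.50° ✓; |HE| = 13.90 ✓; ∠HEJ = 74.90° ✓; |EJ| = 15.10 ✓; ∠(EJ, JV) = 90.00° ✓; |JV| = 20.10 ✓; ∠JVG = 77.30° ✓; |VG| = 17.60 ✗.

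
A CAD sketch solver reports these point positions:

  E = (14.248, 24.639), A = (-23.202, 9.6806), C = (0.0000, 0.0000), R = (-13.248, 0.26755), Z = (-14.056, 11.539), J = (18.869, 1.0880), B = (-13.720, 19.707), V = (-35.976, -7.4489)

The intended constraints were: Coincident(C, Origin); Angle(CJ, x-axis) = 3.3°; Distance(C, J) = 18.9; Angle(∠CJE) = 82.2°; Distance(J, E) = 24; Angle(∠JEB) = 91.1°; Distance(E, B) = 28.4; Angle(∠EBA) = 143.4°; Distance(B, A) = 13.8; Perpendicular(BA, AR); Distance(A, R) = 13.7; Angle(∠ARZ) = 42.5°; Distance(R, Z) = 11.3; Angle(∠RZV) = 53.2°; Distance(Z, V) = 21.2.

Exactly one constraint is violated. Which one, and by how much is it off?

Distance(Z, V) = 21.2 — off by 7.80.

C = (0.00, 0.00) ✓; CJ at 3.300° ✓; |CJ| = 18.90 ✓; ∠CJE = 82.20° ✓; |JE| = 24.00 ✓; ∠JEB = 91.10° ✓; |EB| = 28.40 ✓; ∠EBA = 143.4° ✓; |BA| = 13.80 ✓; ∠(BA, AR) = 90.00° ✓; |AR| = 13.70 ✓; ∠ARZ = 42.50° ✓; |RZ| = 11.30 ✓; ∠RZV = 53.20° ✓; |ZV| = 29.00 ✗.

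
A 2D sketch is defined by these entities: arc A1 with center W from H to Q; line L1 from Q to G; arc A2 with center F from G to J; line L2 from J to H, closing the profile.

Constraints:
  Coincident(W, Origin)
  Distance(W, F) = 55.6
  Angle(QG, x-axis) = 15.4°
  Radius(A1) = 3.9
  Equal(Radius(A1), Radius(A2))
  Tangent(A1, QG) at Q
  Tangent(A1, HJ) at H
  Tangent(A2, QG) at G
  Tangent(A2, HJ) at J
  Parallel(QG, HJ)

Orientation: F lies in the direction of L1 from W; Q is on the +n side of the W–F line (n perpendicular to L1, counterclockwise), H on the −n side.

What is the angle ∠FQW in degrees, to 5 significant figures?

85.988°

W is at the origin and F lies 55.6 along u from W, so F = 55.6·u = (53.604, 14.765). Tangency of A1 to both parallel lines with radius 3.9 puts Q and H at W ± 3.9·n: Q = (-1.0357, 3.7600), H = (1.0357, -3.7600). Then cos ∠FQW = QF·QW / (|QF||QW|), giving 85.988°.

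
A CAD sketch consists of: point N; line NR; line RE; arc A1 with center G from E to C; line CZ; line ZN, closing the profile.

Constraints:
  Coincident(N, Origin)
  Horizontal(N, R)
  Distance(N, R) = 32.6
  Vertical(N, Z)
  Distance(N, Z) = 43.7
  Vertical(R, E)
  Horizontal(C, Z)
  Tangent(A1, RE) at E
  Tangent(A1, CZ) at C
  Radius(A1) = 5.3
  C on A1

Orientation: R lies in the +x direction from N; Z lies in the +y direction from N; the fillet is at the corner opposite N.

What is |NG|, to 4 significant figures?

47.12

N is at the origin; N and R share the same y with |NR| = 32.6 and R on the +x side, so R = (32.60, 0.000). NZ is vertical with |NZ| = 43.7 and Z on the +y side, so Z = (0.000, 43.70). The virtual corner opposite N is at (32.60, 43.70). Tangency of A1 to RE means the radius GE is perpendicular to RE and since A1 is tangent to CZ there, GC ⟂ CZ, with radius 5.3, so the center G sits 5.3 in from both sides at G = (27.30, 38.40). Then |NG| = |G − N| = 47.12.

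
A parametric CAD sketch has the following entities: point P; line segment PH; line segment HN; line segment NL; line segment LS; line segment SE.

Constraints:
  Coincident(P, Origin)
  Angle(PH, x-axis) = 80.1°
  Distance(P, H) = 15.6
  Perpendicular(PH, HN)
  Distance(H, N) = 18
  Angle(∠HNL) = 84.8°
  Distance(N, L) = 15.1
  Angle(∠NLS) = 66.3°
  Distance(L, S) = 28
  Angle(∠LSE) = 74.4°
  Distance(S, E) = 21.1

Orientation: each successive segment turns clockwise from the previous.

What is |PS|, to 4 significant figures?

16.15

P is at the origin; PH runs at 80.1° with length 15.6, so H = (2.682, 15.37). PH ⟂ HN, so HN runs at -9.900°; with |HN| = 18.0, N = (20.41, 12.27). ∠HNL = 84.8° gives NL at -105.1° from the x-axis; with |NL| = 15.1, L = (16.48, -2.306). ∠NLS = 66.3° gives LS at 141.2° from the x-axis; with |LS| = 28.0, S = (-5.341, 15.24). Then |PS| = |S − P| = 16.15.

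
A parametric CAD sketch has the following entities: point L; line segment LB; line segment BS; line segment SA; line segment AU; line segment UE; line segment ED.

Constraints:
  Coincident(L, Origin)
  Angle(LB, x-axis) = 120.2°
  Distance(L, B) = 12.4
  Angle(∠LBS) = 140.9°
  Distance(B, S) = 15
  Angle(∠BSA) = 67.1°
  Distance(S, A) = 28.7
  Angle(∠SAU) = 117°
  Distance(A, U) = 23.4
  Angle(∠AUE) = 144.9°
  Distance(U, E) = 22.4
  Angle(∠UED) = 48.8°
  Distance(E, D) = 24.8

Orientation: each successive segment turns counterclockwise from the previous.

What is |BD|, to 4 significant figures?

17.57

L is at the origin; LB runs at 120.2° with length 12.4, so B = (-6.237, 10.72). ∠LBS = 140.9° gives BS at 159.3° from the x-axis; with |BS| = 15.0, S = (-20.27, 16.02). ∠BSA = 67.1° gives SA at -87.80° from the x-axis; with |SA| = 28.7, A = (-19.17, -12.66). ∠SAU = 117.0° gives AU at -24.80° from the x-axis; with |AU| = 23.4, U = (2.075, -22.47). ∠AUE = 144.9° gives UE at 10.30° from the x-axis; with |UE| = 22.4, E = (24.11, -18.47). ∠UED = 48.8° gives ED at 141.5° from the x-axis; with |ED| = 24.8, D = (4.705, -3.031). Then |BD| = |D − B| = 17.57.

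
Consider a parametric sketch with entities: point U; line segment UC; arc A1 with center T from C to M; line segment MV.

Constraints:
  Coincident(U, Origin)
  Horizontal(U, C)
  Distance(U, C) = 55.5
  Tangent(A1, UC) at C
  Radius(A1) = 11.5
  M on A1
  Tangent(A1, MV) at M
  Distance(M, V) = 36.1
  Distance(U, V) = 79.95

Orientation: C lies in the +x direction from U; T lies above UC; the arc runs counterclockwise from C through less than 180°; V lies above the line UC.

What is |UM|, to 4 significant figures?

68.12

Checks: |TM| = 11.50 ✓; ∠(TM, MV) = 90.00° ✓; |MV| = 36.10 ✓; |UV| = 79.95 ✓.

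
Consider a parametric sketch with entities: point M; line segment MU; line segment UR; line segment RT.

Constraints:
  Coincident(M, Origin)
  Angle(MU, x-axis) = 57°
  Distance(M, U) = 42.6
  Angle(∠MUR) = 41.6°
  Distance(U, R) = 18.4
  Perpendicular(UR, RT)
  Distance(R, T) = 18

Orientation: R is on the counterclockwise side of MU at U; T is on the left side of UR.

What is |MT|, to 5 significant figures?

16.936

M is at the origin; MU runs at 57.0° with length 42.6, so U = 42.6·(cos 57.0°, sin 57.0°) = (23.202, 35.727). ∠MUR = 41.6°, so UR runs at 57.0° + (180° − 41.6°) = 195.40° from the x-axis; with |UR| = 18.4, R = U + 18.4·(cos 195.40°, sin 195.40°) = (5.4623, 30.841). UR ⟂ RT; with |RT| = 18.0 on the left of UR, T = R + 18.0·(0.26556, -0.96410) = (10.242, 13.487). Then |MT| = |T − M| = 16.936.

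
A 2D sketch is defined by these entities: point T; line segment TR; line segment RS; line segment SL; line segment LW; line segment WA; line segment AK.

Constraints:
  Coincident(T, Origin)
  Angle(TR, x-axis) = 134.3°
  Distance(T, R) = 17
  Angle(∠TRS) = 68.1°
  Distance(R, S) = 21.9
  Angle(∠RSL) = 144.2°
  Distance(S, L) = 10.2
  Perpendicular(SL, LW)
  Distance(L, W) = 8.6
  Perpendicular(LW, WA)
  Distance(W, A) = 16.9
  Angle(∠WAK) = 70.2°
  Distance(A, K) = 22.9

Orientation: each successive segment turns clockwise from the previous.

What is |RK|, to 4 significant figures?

31.90

T is at the origin; TR runs at 134.3° with length 17.0, so R = (-11.87, 12.17). ∠TRS = 68.1° gives RS at 22.40° from the x-axis; with |RS| = 21.9, S = (8.374, 20.51). ∠RSL = 144.2° gives SL at -13.40° from the x-axis; with |SL| = 10.2, L = (18.30, 18.15). SL ⟂ LW, so LW runs at -103.4°; with |LW| = 8.6, W = (16.30, 9.783). LW is perpendicular to WA, so WA runs at 166.6°; with |WA| = 16.9, A = (-0.1361, 13.70). ∠WAK = 70.2° gives AK at 56.80° from the x-axis; with |AK| = 22.9, K = (12.40, 32.86). Then |RK| = |K − R| = 31.90.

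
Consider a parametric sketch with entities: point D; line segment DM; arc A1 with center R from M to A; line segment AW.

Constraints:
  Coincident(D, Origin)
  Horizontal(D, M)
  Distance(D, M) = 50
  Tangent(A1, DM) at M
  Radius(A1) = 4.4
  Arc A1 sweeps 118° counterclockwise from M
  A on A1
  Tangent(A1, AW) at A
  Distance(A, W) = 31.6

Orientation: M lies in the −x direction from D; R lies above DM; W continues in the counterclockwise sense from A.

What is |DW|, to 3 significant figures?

70.0

On A1, M sits at bearing -90° from R; a 118° counterclockwise sweep puts A at bearing 28°, so A = R + 4.4·(cos 28°, sin 28°) = (-46.1, 6.47). Tangency of A1 to AW means the radius RA is perpendicular to AW, so AW runs along (−sin 28°, cos 28°); with |AW| = 31.6, W = (-61.0, 34.4). Then |DW| = |W − D| = 70.0.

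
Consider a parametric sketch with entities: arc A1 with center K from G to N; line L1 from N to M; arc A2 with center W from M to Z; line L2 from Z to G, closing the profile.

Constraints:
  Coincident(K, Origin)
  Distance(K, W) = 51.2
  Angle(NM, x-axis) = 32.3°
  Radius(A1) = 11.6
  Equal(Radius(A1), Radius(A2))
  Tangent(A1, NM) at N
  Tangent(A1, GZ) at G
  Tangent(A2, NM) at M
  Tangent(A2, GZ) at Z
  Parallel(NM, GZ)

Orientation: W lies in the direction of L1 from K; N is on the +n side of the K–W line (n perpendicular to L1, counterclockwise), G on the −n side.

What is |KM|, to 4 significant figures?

52.50

Tangency of A1 to both parallel lines with radius 11.6 puts N and G at K ± 11.6·n: N = (-6.198, 9.805), G = (6.198, -9.805). Equal radii place M and Z the same way about W: M = W + 11.6·n = (37.08, 37.16), Z = W − 11.6·n = (49.48, 17.55). Then |KM| = |M − K| = 52.50.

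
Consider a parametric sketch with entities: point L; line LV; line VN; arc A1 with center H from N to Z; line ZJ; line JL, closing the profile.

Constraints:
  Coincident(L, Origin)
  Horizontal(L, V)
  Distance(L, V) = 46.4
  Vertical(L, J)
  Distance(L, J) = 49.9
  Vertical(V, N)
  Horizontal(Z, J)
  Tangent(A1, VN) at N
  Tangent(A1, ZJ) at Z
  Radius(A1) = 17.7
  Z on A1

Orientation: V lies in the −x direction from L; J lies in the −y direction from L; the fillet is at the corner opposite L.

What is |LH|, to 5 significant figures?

43.134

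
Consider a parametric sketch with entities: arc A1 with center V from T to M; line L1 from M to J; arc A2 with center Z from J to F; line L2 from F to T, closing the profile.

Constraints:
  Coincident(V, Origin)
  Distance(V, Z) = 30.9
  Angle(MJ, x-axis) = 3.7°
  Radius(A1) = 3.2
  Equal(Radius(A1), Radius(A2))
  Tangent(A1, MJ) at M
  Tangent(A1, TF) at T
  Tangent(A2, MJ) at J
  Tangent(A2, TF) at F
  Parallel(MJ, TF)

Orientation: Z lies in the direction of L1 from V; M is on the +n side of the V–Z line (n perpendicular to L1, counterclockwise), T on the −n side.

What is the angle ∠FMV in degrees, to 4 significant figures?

78.30°

The slot axis is L1's direction at 3.7°, so u = (cos 3.7°, sin 3.7°) = (0.9979, 0.06453) and n = (−sin 3.7°, cos 3.7°) = (-0.06453, 0.9979). V is at the origin and Z lies 30.9 along u from V, so Z = 30.9·u = (30.84, 1.994). Tangency of A1 to both parallel lines with radius 3.2 puts M and T at V ± 3.2·n: M = (-0.2065, 3.193), T = (0.2065, -3.193). Equal radii place J and F the same way about Z: J = Z + 3.2·n = (30.63, 5.187), F = Z − 3.2·n = (31.04, -1.199). Then cos ∠FMV = MF·MV / (|MF||MV|), giving 78.30°.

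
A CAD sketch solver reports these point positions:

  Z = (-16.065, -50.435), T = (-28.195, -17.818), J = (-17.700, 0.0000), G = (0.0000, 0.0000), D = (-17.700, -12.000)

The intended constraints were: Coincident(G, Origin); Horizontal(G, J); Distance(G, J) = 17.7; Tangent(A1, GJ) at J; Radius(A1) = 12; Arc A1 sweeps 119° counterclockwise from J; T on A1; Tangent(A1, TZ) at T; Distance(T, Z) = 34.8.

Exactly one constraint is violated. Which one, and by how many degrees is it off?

Tangent(A1, TZ) at T — off by 8.60°.

G = (0.00, 0.00) ✓; G.y = 0.00, J.y = 0.00 ✓; |GJ| = 17.70 ✓; ∠(DJ, JG) = 90.00° ✓; |DJ| = 12.00 ✓; bearing(D→T) − bearing(D→J) = 119.0° ✓; |DT| = 12.00 ✓; ∠(DT, TZ) = 98.60° ✗; |TZ| = 34.80 ✓.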